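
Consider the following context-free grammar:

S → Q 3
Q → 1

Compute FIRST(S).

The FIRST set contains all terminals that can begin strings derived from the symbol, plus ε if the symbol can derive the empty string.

We compute FIRST(S) using the standard algorithm.
FIRST(Q) = {1}
FIRST(S) = {1}
Therefore, FIRST(S) = {1}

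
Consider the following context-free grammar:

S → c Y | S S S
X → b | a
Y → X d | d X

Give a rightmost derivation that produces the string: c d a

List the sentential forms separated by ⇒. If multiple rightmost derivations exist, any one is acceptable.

S ⇒ c Y ⇒ c d X ⇒ c d a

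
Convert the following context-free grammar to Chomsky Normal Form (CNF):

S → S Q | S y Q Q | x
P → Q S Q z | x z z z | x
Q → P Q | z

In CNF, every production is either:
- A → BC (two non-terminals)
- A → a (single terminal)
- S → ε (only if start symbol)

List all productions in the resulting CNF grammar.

TY → y; S → x; TZ → z; TX → x; P → x; Q → z; S → S Q; S → S X0; X0 → TY X1; X1 → Q Q; P → Q X2; X2 → S X3; X3 → Q TZ; P → TX X4; X4 → TZ X5; X5 → TZ TZ; Q → P Q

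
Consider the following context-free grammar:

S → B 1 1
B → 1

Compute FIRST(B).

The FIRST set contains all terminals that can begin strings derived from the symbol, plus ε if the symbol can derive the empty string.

We compute FIRST(B) using the standard algorithm.
FIRST(B) = {1}
FIRST(S) = {1}
Therefore, FIRST(B) = {1}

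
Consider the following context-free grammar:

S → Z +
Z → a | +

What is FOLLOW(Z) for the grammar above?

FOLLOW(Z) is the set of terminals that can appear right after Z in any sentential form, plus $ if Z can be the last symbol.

We compute FOLLOW(Z) using the standard algorithm.
FOLLOW(S) starts with {$}.
FIRST(S) = {+, a}
FIRST(Z) = {+, a}
FOLLOW(S) = {$}
FOLLOW(Z) = {+}
Therefore, FOLLOW(Z) = {+}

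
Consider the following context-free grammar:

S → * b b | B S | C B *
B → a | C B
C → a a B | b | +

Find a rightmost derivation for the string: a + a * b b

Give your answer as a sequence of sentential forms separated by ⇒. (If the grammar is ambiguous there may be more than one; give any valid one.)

S ⇒ B S ⇒ B B S ⇒ B B * b b ⇒ B C B * b b ⇒ B C a * b b ⇒ B + a * b b ⇒ a + a * b b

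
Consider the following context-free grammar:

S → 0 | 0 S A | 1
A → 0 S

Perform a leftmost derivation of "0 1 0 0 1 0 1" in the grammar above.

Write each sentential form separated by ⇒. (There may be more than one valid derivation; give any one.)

S ⇒ 0 S A ⇒ 0 1 A ⇒ 0 1 0 S ⇒ 0 1 0 0 S A ⇒ 0 1 0 0 1 A ⇒ 0 1 0 0 1 0 S ⇒ 0 1 0 0 1 0 1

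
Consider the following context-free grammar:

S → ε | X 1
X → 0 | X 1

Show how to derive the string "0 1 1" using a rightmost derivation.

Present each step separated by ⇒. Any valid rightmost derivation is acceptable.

S ⇒ X 1 ⇒ X 1 1 ⇒ 0 1 1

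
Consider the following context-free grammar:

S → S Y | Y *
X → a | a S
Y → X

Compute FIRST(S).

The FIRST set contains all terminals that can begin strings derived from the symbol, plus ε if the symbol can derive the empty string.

We compute FIRST(S) using the standard algorithm.
FIRST(S) = {a}
FIRST(X) = {a}
FIRST(Y) = {a}
Therefore, FIRST(S) = {a}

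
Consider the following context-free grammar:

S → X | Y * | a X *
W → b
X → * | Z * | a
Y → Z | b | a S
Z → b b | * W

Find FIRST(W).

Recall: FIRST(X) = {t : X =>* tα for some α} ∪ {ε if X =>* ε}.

We compute FIRST(W) using the standard algorithm.
FIRST(S) = {*, a, b}
FIRST(W) = {b}
FIRST(X) = {*, a, b}
FIRST(Y) = {*, a, b}
FIRST(Z) = {*, b}
Therefore, FIRST(W) = {b}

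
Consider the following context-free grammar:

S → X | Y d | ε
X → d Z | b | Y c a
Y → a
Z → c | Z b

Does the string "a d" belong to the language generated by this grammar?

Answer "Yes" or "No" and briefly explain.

Yes - a valid derivation exists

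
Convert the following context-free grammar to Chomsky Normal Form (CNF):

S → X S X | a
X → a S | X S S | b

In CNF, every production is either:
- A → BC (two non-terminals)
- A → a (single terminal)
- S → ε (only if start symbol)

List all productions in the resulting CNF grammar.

S → a; TA → a; X → b; S → X X0; X0 → S X; X → TA S; X → X X1; X1 → S S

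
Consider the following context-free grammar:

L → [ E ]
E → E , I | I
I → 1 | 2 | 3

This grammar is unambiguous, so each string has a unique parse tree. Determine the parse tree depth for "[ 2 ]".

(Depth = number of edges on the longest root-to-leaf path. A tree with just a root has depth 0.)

3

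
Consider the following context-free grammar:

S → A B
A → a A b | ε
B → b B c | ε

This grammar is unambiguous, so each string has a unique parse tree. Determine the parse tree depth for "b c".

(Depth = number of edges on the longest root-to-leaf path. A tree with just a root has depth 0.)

3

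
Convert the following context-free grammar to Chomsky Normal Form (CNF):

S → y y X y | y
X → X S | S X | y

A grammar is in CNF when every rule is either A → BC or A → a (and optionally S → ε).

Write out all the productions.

TY → y; S → y; X → y; S → TY X0; X0 → TY X1; X1 → X TY; X → X S; X → S X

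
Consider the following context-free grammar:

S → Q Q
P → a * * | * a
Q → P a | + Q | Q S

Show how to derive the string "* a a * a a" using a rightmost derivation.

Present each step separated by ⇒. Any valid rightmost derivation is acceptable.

S ⇒ Q Q ⇒ Q P a ⇒ Q * a a ⇒ P a * a a ⇒ * a a * a a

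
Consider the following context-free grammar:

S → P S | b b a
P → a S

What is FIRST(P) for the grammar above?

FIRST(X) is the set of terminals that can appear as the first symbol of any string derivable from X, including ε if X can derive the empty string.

We compute FIRST(P) using the standard algorithm.
FIRST(P) = {a}
FIRST(S) = {a, b}
Therefore, FIRST(P) = {a}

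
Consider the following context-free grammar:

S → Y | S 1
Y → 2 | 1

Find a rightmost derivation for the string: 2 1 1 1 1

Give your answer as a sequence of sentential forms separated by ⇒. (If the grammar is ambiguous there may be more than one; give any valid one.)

S ⇒ S 1 ⇒ S 1 1 ⇒ S 1 1 1 ⇒ S 1 1 1 1 ⇒ Y 1 1 1 1 ⇒ 2 1 1 1 1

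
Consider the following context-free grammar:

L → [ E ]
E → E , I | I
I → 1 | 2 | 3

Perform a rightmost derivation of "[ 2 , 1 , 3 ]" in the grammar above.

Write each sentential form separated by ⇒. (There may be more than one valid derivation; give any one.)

L ⇒ [ E ] ⇒ [ E , I ] ⇒ [ E , 3 ] ⇒ [ E , I , 3 ] ⇒ [ E , 1 , 3 ] ⇒ [ I , 1 , 3 ] ⇒ [ 2 , 1 , 3 ]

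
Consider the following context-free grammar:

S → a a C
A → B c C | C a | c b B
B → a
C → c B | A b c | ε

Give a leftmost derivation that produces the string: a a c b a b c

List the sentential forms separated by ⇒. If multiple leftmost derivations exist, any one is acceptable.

S ⇒ a a C ⇒ a a A b c ⇒ a a c b B b c ⇒ a a c b a b c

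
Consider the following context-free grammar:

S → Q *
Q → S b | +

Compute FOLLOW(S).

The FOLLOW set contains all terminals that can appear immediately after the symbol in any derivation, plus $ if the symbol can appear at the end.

We compute FOLLOW(S) using the standard algorithm.
FOLLOW(S) starts with {$}.
FIRST(Q) = {+}
FIRST(S) = {+}
FOLLOW(Q) = {*}
FOLLOW(S) = {$, b}
Therefore, FOLLOW(S) = {$, b}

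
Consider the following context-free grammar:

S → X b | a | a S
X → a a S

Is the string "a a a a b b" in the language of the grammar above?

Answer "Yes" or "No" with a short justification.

No - no valid derivation exists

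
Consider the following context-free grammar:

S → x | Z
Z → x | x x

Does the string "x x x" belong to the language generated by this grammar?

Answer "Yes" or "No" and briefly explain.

No - no valid derivation exists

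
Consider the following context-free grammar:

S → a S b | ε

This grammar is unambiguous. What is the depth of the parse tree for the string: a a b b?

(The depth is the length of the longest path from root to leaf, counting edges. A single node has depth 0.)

3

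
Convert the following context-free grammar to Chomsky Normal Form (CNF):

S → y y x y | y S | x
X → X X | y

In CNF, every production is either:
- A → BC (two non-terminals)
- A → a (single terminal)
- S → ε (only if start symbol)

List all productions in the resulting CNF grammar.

TY → y; TX → x; S → x; X → y; S → TY X0; X0 → TY X1; X1 → TX TY; S → TY S; X → X X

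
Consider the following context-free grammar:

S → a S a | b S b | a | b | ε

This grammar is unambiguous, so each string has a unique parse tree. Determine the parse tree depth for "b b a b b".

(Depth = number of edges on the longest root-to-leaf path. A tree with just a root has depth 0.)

3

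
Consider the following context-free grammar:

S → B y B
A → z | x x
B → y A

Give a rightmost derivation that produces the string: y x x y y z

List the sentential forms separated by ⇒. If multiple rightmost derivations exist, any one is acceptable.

S ⇒ B y B ⇒ B y y A ⇒ B y y z ⇒ y A y y z ⇒ y x x y y z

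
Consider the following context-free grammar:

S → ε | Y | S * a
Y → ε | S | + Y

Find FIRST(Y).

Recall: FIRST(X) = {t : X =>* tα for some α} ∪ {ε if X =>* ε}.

We compute FIRST(Y) using the standard algorithm.
FIRST(S) = {*, +, ε}
FIRST(Y) = {*, +, ε}
Therefore, FIRST(Y) = {*, +, ε}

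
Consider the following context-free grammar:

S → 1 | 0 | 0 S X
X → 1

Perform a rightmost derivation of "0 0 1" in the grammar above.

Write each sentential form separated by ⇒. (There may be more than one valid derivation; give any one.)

S ⇒ 0 S X ⇒ 0 S 1 ⇒ 0 0 1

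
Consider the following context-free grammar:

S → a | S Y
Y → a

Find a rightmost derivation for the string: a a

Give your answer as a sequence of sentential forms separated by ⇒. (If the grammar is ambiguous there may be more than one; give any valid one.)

S ⇒ S Y ⇒ S a ⇒ a a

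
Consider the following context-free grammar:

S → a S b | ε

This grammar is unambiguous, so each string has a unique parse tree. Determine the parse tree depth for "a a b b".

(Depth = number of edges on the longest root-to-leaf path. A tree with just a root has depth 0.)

3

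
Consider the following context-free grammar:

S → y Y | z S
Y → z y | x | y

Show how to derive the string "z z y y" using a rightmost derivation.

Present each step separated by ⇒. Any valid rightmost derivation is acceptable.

S ⇒ z S ⇒ z z S ⇒ z z y Y ⇒ z z y y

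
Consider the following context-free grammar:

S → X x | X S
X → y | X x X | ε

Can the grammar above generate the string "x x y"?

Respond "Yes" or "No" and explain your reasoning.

No - no valid derivation exists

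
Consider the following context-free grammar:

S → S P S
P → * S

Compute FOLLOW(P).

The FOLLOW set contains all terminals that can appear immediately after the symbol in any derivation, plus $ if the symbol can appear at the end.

We compute FOLLOW(P) using the standard algorithm.
FOLLOW(S) starts with {$}.
FIRST(P) = {*}
FIRST(S) = {}
FOLLOW(P) = {}
FOLLOW(S) = {$, *}
Therefore, FOLLOW(P) = {}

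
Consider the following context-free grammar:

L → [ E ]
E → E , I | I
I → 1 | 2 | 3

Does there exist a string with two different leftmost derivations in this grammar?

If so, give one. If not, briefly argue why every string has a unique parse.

No - every string in the language has a unique leftmost derivation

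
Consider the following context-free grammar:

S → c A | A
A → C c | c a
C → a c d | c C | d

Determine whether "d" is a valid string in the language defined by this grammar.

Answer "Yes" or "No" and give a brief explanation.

No - no valid derivation exists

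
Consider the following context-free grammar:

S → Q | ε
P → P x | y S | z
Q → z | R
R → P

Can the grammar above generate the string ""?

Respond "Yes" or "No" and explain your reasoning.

Yes - a valid derivation exists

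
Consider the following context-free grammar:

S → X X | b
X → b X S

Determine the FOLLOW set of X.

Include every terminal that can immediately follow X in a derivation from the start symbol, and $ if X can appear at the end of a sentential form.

We compute FOLLOW(X) using the standard algorithm.
FOLLOW(S) starts with {$}.
FIRST(S) = {b}
FIRST(X) = {b}
FOLLOW(S) = {$, b}
FOLLOW(X) = {$, b}
Therefore, FOLLOW(X) = {$, b}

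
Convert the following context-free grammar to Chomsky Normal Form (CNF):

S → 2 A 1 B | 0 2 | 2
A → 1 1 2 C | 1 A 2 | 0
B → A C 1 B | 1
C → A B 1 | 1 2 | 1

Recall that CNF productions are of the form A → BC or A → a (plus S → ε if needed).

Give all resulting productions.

T2 → 2; T1 → 1; T0 → 0; S → 2; A → 0; B → 1; C → 1; S → T2 X0; X0 → A X1; X1 → T1 B; S → T0 T2; A → T1 X2; X2 → T1 X3; X3 → T2 C; A → T1 X4; X4 → A T2; B → A X5; X5 → C X6; X6 → T1 B; C → A X7; X7 → B T1; C → T1 T2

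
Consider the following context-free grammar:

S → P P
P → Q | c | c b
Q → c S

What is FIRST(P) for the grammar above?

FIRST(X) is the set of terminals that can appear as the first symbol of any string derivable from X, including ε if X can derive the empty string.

We compute FIRST(P) using the standard algorithm.
FIRST(P) = {c}
FIRST(Q) = {c}
FIRST(S) = {c}
Therefore, FIRST(P) = {c}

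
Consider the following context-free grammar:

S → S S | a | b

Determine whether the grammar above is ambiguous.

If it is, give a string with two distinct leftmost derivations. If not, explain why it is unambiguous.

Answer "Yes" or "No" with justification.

Yes - the string 'b a a a b' has two distinct leftmost derivations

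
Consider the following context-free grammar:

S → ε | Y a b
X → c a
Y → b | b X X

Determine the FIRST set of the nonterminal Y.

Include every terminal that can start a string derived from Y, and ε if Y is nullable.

We compute FIRST(Y) using the standard algorithm.
FIRST(S) = {b, ε}
FIRST(X) = {c}
FIRST(Y) = {b}
Therefore, FIRST(Y) = {b}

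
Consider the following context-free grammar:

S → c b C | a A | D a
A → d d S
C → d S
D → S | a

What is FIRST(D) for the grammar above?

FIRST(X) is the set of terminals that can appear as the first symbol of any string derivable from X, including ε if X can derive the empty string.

We compute FIRST(D) using the standard algorithm.
FIRST(A) = {d}
FIRST(C) = {d}
FIRST(D) = {a, c}
FIRST(S) = {a, c}
Therefore, FIRST(D) = {a, c}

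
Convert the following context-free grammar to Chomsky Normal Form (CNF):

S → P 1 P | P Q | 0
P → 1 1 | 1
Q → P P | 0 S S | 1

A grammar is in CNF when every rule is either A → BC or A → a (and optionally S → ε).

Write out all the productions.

T1 → 1; S → 0; P → 1; T0 → 0; Q → 1; S → P X0; X0 → T1 P; S → P Q; P → T1 T1; Q → P P; Q → T0 X1; X1 → S S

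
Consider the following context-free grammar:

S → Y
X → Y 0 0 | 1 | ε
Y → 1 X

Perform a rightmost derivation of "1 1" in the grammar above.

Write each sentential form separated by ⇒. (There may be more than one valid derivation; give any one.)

S ⇒ Y ⇒ 1 X ⇒ 1 1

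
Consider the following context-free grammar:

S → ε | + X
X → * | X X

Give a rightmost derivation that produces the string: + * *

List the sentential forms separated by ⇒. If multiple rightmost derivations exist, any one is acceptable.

S ⇒ + X ⇒ + X X ⇒ + X * ⇒ + * *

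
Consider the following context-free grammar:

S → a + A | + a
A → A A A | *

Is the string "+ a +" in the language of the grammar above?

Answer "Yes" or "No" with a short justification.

No - no valid derivation exists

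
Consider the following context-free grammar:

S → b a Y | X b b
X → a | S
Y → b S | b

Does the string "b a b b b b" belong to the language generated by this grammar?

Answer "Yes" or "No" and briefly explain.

No - no valid derivation exists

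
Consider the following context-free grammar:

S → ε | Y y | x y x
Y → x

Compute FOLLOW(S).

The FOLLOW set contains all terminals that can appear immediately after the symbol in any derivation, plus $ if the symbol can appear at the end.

We compute FOLLOW(S) using the standard algorithm.
FOLLOW(S) starts with {$}.
FIRST(S) = {x, ε}
FIRST(Y) = {x}
FOLLOW(S) = {$}
FOLLOW(Y) = {y}
Therefore, FOLLOW(S) = {$}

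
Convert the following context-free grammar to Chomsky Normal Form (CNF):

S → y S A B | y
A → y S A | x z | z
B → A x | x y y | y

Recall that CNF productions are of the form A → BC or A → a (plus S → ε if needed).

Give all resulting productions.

TY → y; S → y; TX → x; TZ → z; A → z; B → y; S → TY X0; X0 → S X1; X1 → A B; A → TY X2; X2 → S A; A → TX TZ; B → A TX; B → TX X3; X3 → TY TY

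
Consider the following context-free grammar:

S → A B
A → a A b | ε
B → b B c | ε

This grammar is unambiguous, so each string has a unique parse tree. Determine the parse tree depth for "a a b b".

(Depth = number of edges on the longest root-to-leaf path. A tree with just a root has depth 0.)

4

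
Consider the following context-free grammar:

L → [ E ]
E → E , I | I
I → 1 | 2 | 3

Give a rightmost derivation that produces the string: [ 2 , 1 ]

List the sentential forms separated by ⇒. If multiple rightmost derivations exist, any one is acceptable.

L ⇒ [ E ] ⇒ [ E , I ] ⇒ [ E , 1 ] ⇒ [ I , 1 ] ⇒ [ 2 , 1 ]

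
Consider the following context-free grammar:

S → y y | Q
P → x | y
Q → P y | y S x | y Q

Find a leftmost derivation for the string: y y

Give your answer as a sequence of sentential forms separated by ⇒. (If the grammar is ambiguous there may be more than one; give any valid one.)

S ⇒ Q ⇒ P y ⇒ y y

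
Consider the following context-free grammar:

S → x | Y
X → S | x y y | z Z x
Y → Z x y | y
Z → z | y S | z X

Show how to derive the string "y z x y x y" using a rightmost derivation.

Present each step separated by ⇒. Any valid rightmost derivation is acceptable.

S ⇒ Y ⇒ Z x y ⇒ y S x y ⇒ y Y x y ⇒ y Z x y x y ⇒ y z x y x y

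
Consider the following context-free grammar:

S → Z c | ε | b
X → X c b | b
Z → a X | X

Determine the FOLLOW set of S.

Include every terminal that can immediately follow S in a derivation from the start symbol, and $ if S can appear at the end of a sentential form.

We compute FOLLOW(S) using the standard algorithm.
FOLLOW(S) starts with {$}.
FIRST(S) = {a, b, ε}
FIRST(X) = {b}
FIRST(Z) = {a, b}
FOLLOW(S) = {$}
FOLLOW(X) = {c}
FOLLOW(Z) = {c}
Therefore, FOLLOW(S) = {$}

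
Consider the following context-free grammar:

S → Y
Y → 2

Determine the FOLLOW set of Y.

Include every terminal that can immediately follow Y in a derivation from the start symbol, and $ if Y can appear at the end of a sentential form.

We compute FOLLOW(Y) using the standard algorithm.
FOLLOW(S) starts with {$}.
FIRST(S) = {2}
FIRST(Y) = {2}
FOLLOW(S) = {$}
FOLLOW(Y) = {$}
Therefore, FOLLOW(Y) = {$}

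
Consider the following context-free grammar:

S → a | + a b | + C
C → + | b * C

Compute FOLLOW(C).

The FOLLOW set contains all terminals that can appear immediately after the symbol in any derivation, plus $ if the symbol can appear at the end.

We compute FOLLOW(C) using the standard algorithm.
FOLLOW(S) starts with {$}.
FIRST(C) = {+, b}
FIRST(S) = {+, a}
FOLLOW(C) = {$}
FOLLOW(S) = {$}
Therefore, FOLLOW(C) = {$}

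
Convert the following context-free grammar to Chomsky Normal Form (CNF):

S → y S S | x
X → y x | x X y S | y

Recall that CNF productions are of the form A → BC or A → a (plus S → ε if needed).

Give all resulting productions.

TY → y; S → x; TX → x; X → y; S → TY X0; X0 → S S; X → TY TX; X → TX X1; X1 → X X2; X2 → TY S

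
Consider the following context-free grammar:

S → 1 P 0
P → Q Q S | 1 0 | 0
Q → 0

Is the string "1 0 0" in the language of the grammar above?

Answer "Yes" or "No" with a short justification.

Yes - a valid derivation exists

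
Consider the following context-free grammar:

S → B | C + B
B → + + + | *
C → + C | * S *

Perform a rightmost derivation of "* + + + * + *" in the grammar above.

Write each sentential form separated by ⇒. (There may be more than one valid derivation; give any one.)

S ⇒ C + B ⇒ C + * ⇒ * S * + * ⇒ * B * + * ⇒ * + + + * + *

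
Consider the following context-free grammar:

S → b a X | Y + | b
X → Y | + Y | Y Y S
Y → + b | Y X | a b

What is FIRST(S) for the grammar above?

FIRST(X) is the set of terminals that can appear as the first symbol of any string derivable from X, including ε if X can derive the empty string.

We compute FIRST(S) using the standard algorithm.
FIRST(S) = {+, a, b}
FIRST(X) = {+, a}
FIRST(Y) = {+, a}
Therefore, FIRST(S) = {+, a, b}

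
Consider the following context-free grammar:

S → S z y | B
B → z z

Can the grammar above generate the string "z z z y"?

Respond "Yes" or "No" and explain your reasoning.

Yes - a valid derivation exists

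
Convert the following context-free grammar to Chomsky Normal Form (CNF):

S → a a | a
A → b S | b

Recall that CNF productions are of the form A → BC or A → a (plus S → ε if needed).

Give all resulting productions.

TA → a; S → a; TB → b; A → b; S → TA TA; A → TB S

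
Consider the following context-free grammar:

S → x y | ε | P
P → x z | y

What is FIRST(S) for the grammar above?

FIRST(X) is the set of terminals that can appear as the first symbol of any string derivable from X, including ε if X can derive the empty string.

We compute FIRST(S) using the standard algorithm.
FIRST(P) = {x, y}
FIRST(S) = {x, y, ε}
Therefore, FIRST(S) = {x, y, ε}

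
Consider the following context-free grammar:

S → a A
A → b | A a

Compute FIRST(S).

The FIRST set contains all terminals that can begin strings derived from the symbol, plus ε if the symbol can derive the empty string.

We compute FIRST(S) using the standard algorithm.
FIRST(A) = {b}
FIRST(S) = {a}
Therefore, FIRST(S) = {a}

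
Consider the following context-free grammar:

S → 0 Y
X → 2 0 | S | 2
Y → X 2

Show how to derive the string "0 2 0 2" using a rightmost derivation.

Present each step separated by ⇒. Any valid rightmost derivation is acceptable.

S ⇒ 0 Y ⇒ 0 X 2 ⇒ 0 2 0 2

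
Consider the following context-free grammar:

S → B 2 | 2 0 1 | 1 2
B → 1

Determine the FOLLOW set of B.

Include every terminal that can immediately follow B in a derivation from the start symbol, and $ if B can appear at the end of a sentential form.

We compute FOLLOW(B) using the standard algorithm.
FOLLOW(S) starts with {$}.
FIRST(B) = {1}
FIRST(S) = {1, 2}
FOLLOW(B) = {2}
FOLLOW(S) = {$}
Therefore, FOLLOW(B) = {2}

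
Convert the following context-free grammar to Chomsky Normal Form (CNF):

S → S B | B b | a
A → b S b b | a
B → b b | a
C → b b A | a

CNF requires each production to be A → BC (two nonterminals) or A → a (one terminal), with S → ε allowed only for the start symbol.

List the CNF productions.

TB → b; S → a; A → a; B → a; C → a; S → S B; S → B TB; A → TB X0; X0 → S X1; X1 → TB TB; B → TB TB; C → TB X2; X2 → TB A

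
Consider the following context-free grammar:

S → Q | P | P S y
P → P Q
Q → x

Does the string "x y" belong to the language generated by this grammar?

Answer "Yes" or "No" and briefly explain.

No - no valid derivation exists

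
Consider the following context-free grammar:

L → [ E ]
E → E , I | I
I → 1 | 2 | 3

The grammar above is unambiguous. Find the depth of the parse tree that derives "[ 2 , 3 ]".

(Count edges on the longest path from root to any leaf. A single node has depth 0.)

4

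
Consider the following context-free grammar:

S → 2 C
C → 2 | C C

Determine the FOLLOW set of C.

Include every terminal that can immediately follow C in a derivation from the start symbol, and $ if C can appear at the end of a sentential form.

We compute FOLLOW(C) using the standard algorithm.
FOLLOW(S) starts with {$}.
FIRST(C) = {2}
FIRST(S) = {2}
FOLLOW(C) = {$, 2}
FOLLOW(S) = {$}
Therefore, FOLLOW(C) = {$, 2}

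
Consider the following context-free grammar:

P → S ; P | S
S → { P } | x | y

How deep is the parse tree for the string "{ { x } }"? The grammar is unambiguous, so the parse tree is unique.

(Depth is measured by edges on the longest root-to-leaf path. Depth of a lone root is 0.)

6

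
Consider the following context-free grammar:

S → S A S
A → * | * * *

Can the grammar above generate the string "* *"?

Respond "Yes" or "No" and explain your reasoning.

No - no valid derivation exists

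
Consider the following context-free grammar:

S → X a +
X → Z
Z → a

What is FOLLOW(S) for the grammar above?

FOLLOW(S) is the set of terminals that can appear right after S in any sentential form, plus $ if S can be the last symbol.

We compute FOLLOW(S) using the standard algorithm.
FOLLOW(S) starts with {$}.
FIRST(S) = {a}
FIRST(X) = {a}
FIRST(Z) = {a}
FOLLOW(S) = {$}
FOLLOW(X) = {a}
FOLLOW(Z) = {a}
Therefore, FOLLOW(S) = {$}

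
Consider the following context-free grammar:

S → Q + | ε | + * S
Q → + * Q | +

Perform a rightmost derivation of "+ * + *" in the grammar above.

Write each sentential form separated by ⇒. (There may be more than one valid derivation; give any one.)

S ⇒ + * S ⇒ + * + * S ⇒ + * + *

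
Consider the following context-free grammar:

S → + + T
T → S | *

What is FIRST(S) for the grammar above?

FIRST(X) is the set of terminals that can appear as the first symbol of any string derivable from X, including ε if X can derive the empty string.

We compute FIRST(S) using the standard algorithm.
FIRST(S) = {+}
FIRST(T) = {*, +}
Therefore, FIRST(S) = {+}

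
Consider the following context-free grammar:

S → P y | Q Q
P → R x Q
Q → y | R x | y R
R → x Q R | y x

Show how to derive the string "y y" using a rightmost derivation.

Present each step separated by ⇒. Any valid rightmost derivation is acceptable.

S ⇒ Q Q ⇒ Q y ⇒ y y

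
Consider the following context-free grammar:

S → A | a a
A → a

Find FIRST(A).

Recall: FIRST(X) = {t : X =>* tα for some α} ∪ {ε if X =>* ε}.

We compute FIRST(A) using the standard algorithm.
FIRST(A) = {a}
FIRST(S) = {a}
Therefore, FIRST(A) = {a}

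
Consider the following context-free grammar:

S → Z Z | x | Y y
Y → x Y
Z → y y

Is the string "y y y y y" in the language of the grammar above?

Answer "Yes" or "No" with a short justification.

No - no valid derivation exists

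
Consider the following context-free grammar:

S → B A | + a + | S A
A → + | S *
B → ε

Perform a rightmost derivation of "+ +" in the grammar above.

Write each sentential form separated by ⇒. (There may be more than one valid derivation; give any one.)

S ⇒ S A ⇒ S + ⇒ B A + ⇒ B + + ⇒ + +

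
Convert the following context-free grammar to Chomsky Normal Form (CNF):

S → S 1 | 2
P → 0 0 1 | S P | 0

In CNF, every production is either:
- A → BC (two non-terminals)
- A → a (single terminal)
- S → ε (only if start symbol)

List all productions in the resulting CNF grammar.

T1 → 1; S → 2; T0 → 0; P → 0; S → S T1; P → T0 X0; X0 → T0 T1; P → S P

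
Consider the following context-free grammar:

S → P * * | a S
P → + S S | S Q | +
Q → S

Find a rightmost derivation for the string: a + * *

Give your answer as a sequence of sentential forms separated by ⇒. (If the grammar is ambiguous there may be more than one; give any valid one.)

S ⇒ a S ⇒ a P * * ⇒ a + * *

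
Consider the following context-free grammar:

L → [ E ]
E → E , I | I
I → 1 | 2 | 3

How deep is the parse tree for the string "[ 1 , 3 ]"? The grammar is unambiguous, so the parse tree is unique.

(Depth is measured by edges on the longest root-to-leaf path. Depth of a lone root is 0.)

4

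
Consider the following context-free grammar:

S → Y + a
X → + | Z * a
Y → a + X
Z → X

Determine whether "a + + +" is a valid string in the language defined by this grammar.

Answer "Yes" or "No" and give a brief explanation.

No - no valid derivation exists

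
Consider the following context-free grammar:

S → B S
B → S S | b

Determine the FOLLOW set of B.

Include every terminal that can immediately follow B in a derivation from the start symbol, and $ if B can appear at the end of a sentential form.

We compute FOLLOW(B) using the standard algorithm.
FOLLOW(S) starts with {$}.
FIRST(B) = {b}
FIRST(S) = {b}
FOLLOW(B) = {b}
FOLLOW(S) = {$, b}
Therefore, FOLLOW(B) = {b}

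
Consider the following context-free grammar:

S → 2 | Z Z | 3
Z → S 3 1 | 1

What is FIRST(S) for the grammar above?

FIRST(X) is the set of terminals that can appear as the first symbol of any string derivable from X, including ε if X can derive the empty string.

We compute FIRST(S) using the standard algorithm.
FIRST(S) = {1, 2, 3}
FIRST(Z) = {1, 2, 3}
Therefore, FIRST(S) = {1, 2, 3}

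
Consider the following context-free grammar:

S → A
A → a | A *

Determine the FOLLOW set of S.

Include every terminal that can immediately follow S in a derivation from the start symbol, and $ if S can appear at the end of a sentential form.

We compute FOLLOW(S) using the standard algorithm.
FOLLOW(S) starts with {$}.
FIRST(A) = {a}
FIRST(S) = {a}
FOLLOW(A) = {$, *}
FOLLOW(S) = {$}
Therefore, FOLLOW(S) = {$}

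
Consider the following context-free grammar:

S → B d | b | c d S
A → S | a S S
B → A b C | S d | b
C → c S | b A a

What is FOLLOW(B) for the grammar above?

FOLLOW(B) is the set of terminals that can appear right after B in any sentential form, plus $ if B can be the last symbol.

We compute FOLLOW(B) using the standard algorithm.
FOLLOW(S) starts with {$}.
FIRST(A) = {a, b, c}
FIRST(B) = {a, b, c}
FIRST(C) = {b, c}
FIRST(S) = {a, b, c}
FOLLOW(A) = {a, b}
FOLLOW(B) = {d}
FOLLOW(C) = {d}
FOLLOW(S) = {$, a, b, c, d}
Therefore, FOLLOW(B) = {d}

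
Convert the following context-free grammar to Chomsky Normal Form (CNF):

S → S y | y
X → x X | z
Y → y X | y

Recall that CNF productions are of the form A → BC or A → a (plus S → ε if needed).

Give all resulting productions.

TY → y; S → y; TX → x; X → z; Y → y; S → S TY; X → TX X; Y → TY X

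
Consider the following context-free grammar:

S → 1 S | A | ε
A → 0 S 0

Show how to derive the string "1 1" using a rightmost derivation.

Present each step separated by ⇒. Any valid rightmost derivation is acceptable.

S ⇒ 1 S ⇒ 1 1 S ⇒ 1 1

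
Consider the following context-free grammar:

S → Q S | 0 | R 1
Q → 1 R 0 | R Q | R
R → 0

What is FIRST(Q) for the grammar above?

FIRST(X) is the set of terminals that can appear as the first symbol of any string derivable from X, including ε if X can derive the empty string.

We compute FIRST(Q) using the standard algorithm.
FIRST(Q) = {0, 1}
FIRST(R) = {0}
FIRST(S) = {0, 1}
Therefore, FIRST(Q) = {0, 1}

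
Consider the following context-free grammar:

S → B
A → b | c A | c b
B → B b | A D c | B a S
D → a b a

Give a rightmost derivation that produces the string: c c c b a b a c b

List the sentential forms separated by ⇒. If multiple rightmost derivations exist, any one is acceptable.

S ⇒ B ⇒ B b ⇒ A D c b ⇒ A a b a c b ⇒ c A a b a c b ⇒ c c A a b a c b ⇒ c c c b a b a c b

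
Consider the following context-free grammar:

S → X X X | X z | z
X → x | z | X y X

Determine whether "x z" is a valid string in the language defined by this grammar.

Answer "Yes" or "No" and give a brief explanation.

Yes - a valid derivation exists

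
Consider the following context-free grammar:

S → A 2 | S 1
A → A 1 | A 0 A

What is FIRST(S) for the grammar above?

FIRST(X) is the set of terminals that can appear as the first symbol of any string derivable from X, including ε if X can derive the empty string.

We compute FIRST(S) using the standard algorithm.
FIRST(A) = {}
FIRST(S) = {}
Therefore, FIRST(S) = {}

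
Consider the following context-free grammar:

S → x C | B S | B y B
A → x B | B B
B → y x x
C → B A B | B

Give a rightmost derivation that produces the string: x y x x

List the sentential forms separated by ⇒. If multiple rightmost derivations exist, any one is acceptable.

S ⇒ x C ⇒ x B ⇒ x y x x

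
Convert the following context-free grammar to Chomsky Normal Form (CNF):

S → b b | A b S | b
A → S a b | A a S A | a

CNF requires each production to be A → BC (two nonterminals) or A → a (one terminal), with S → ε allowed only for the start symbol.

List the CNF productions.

TB → b; S → b; TA → a; A → a; S → TB TB; S → A X0; X0 → TB S; A → S X1; X1 → TA TB; A → A X2; X2 → TA X3; X3 → S A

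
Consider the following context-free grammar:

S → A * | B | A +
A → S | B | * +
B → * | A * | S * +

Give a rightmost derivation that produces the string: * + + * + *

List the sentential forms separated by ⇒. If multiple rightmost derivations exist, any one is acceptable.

S ⇒ A * ⇒ B * ⇒ S * + * ⇒ A + * + * ⇒ * + + * + *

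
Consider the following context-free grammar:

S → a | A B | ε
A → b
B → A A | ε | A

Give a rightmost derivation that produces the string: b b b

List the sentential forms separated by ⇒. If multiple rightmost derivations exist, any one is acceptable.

S ⇒ A B ⇒ A A A ⇒ A A b ⇒ A b b ⇒ b b b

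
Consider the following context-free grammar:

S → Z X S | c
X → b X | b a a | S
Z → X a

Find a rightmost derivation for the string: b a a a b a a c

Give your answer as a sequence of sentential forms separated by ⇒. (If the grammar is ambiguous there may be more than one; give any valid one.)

S ⇒ Z X S ⇒ Z X c ⇒ Z b a a c ⇒ X a b a a c ⇒ b a a a b a a c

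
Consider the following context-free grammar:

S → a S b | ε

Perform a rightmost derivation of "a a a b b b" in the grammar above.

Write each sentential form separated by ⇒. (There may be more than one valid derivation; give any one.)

S ⇒ a S b ⇒ a a S b b ⇒ a a a S b b b ⇒ a a a b b b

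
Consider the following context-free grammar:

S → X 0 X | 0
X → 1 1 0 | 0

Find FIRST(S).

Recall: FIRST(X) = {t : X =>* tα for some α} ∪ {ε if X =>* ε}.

We compute FIRST(S) using the standard algorithm.
FIRST(S) = {0, 1}
FIRST(X) = {0, 1}
Therefore, FIRST(S) = {0, 1}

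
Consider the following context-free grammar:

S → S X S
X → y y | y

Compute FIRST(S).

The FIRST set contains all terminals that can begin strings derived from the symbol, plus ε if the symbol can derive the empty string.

We compute FIRST(S) using the standard algorithm.
FIRST(S) = {}
FIRST(X) = {y}
Therefore, FIRST(S) = {}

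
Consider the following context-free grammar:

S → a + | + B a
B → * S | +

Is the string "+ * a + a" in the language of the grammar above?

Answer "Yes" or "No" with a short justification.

Yes - a valid derivation exists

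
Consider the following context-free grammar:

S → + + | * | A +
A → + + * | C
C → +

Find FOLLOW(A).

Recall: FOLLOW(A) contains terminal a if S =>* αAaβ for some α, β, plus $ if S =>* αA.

We compute FOLLOW(A) using the standard algorithm.
FOLLOW(S) starts with {$}.
FIRST(A) = {+}
FIRST(C) = {+}
FIRST(S) = {*, +}
FOLLOW(A) = {+}
FOLLOW(C) = {+}
FOLLOW(S) = {$}
Therefore, FOLLOW(A) = {+}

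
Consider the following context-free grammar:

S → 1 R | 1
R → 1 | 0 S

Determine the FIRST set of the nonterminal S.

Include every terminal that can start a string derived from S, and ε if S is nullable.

We compute FIRST(S) using the standard algorithm.
FIRST(R) = {0, 1}
FIRST(S) = {1}
Therefore, FIRST(S) = {1}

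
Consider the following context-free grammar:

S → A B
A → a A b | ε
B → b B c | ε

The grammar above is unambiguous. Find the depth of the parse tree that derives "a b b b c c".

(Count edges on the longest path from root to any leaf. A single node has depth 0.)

4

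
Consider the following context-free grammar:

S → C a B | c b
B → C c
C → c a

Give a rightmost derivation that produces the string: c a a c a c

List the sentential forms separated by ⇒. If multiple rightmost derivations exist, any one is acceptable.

S ⇒ C a B ⇒ C a C c ⇒ C a c a c ⇒ c a a c a c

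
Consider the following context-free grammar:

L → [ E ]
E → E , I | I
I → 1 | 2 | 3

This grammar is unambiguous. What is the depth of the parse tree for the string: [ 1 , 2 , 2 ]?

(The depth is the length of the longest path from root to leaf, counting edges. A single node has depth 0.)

5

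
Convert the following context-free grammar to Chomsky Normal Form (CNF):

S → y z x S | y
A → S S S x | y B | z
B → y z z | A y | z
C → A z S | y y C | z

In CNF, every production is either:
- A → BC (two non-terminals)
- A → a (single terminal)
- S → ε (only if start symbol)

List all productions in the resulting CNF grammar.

TY → y; TZ → z; TX → x; S → y; A → z; B → z; C → z; S → TY X0; X0 → TZ X1; X1 → TX S; A → S X2; X2 → S X3; X3 → S TX; A → TY B; B → TY X4; X4 → TZ TZ; B → A TY; C → A X5; X5 → TZ S; C → TY X6; X6 → TY C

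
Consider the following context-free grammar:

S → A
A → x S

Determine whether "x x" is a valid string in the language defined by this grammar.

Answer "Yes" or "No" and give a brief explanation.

No - no valid derivation exists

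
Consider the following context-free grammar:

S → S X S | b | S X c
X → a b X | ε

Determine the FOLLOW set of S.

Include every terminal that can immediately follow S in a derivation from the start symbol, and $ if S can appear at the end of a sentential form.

We compute FOLLOW(S) using the standard algorithm.
FOLLOW(S) starts with {$}.
FIRST(S) = {b}
FIRST(X) = {a, ε}
FOLLOW(S) = {$, a, b, c}
FOLLOW(X) = {b, c}
Therefore, FOLLOW(S) = {$, a, b, c}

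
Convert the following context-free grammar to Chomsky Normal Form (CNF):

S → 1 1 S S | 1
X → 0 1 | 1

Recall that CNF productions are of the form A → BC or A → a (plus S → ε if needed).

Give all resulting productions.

T1 → 1; S → 1; T0 → 0; X → 1; S → T1 X0; X0 → T1 X1; X1 → S S; X → T0 T1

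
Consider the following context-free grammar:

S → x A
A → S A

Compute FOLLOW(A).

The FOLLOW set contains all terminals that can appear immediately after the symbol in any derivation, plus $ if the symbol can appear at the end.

We compute FOLLOW(A) using the standard algorithm.
FOLLOW(S) starts with {$}.
FIRST(A) = {x}
FIRST(S) = {x}
FOLLOW(A) = {$, x}
FOLLOW(S) = {$, x}
Therefore, FOLLOW(A) = {$, x}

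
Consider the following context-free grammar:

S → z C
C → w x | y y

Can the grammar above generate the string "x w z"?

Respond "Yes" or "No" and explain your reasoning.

No - no valid derivation exists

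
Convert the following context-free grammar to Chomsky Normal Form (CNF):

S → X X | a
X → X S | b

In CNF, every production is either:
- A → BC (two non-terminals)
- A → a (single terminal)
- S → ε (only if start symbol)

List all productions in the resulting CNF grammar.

S → a; X → b; S → X X; X → X S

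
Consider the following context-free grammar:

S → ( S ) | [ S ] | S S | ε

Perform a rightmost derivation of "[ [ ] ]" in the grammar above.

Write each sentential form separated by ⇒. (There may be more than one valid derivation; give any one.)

S ⇒ [ S ] ⇒ [ [ S ] ] ⇒ [ [ ] ]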